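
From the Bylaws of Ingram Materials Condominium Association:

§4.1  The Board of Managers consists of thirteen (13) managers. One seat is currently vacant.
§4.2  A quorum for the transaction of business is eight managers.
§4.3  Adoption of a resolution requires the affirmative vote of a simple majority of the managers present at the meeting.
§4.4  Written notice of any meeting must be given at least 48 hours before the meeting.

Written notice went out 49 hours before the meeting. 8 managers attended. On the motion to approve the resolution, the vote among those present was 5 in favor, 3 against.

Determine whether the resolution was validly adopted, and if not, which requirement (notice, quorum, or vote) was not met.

Notice: 49 hours given; 48 required (49 ≥ 48). Satisfied.
Quorum: 8 present; quorum is 8. Satisfied.
Vote: the resolution requires a majority of the managers present (8). A majority of 8 is 5, so 5 affirmative votes are needed; 5 voted in favor. Satisfied.

Valid — all requirements satisfied.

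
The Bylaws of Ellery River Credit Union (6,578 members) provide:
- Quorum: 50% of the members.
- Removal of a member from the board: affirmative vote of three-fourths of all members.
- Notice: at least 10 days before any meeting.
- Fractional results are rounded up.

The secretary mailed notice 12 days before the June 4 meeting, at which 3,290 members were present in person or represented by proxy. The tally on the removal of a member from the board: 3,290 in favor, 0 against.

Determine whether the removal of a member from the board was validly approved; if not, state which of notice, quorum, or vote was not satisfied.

Notice: 12 days given; 10 required. Satisfied.
Quorum: 50% of 6,578 = 3,289; 3,290 present. Satisfied.
Vote: requires three-fourths of all members (6,578); 3/4 of 6578 = 4933.50, rounded up to 4934, so 4,934 needed; 3,290 in favor. Not satisfied.

Invalid — vote requirement not satisfied.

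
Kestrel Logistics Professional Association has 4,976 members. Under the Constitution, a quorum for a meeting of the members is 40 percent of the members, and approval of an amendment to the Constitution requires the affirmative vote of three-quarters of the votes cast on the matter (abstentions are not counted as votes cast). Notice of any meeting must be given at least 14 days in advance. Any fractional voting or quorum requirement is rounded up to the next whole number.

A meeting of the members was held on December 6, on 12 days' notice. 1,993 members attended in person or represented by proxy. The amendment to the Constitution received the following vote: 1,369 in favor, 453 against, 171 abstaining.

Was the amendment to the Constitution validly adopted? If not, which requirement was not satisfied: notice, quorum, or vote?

Invalid — notice requirement not satisfied.

Notice: 12 days given; 14 required. Not satisfied.
Quorum: 40% of 4,976 = 1,990.40, rounded up to 1,991; 1,993 present. Satisfied.
Vote: requires three-fourths of the votes cast (1,993 − 171 abstaining = 1,822); 3/4 of 1822 = 1366.50, rounded up to 1367, so 1,367 needed; 1,369 in favor. Satisfied.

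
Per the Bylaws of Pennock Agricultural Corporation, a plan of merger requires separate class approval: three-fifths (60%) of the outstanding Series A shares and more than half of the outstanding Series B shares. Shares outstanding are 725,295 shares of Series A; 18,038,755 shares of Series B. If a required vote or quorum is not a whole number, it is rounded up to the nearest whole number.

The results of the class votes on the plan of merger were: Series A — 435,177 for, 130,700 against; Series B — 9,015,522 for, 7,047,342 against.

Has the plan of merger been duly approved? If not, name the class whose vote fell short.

Not approved — the Series B shares did not give the required vote.

Series A: 3/5 of 725295 = 435177; 435,177 required, 435,177 in favor — approved.
Series B: a majority of 18038755 is 9019378; 9,019,378 required, 9,015,522 in favor — not approved.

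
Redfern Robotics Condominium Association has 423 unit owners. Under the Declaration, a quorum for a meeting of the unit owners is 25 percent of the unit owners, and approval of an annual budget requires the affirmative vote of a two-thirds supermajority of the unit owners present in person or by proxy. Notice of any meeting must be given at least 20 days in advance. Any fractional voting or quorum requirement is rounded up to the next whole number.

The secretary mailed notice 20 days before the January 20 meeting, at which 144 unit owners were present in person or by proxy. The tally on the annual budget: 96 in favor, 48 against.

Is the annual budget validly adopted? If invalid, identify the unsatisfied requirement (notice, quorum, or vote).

Notice: 20 days given; 20 required. Satisfied.
Quorum: 25% of 423 = 105.75, rounded up to 106; 144 present. Satisfied.
Vote: requires two-thirds of those present (144); 2/3 of 144 = 96, so 96 needed; 96 in favor. Satisfied.

Valid — all requirements satisfied.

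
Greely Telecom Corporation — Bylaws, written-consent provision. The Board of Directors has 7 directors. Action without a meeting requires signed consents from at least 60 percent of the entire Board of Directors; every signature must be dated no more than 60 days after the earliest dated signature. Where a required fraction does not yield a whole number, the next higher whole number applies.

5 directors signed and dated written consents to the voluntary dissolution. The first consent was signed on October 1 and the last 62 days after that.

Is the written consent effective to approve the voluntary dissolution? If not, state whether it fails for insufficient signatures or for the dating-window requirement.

Not effective — dating-window requirement not satisfied.

Signatures required: at least 60 percent of 7 — 3/5 of 7 = 4.20, rounded up to 5, so 5 needed; 5 signed. Sufficient.
Dating window: the latest signature is 62 days after the earliest; the limit is 60 days. Outside the window.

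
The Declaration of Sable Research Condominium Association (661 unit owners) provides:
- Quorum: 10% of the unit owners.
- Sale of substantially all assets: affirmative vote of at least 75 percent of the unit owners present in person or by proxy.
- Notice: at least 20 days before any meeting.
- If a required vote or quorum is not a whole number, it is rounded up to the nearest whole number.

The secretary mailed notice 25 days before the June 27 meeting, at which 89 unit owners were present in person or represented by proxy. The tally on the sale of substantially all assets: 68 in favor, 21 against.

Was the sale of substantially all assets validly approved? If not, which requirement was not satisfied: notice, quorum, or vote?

Notice: 25 days given; 20 required. Satisfied.
Quorum: 10% of 661 = 66.10, rounded up to 67; 89 present. Satisfied.
Vote: requires three-fourths of those present (89); 3/4 of 89 = 66.75, rounded up to 67, so 67 needed; 68 in favor. Satisfied.

Valid — all requirements satisfied.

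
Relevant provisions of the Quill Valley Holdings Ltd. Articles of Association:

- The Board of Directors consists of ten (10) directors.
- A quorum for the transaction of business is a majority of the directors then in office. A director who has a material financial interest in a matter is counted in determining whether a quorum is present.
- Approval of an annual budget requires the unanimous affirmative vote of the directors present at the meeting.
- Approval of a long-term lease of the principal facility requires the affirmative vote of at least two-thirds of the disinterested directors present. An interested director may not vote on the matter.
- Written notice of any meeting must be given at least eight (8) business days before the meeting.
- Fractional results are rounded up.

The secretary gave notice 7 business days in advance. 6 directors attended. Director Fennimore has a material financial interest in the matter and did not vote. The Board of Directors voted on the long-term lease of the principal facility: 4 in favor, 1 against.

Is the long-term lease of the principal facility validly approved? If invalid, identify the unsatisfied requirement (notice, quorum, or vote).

Notice: 7 business days given; 8 required (7 < 8). Not satisfied.
Quorum: 6 present (interested directors count toward quorum); quorum is 6. Satisfied.
Vote: the long-term lease of the principal facility requires two-thirds of the disinterested directors present (6 − 1 = 5). 2/3 of 5 = 3.33, rounded up to 4, so 4 affirmative votes are needed; 4 voted in favor. Satisfied.

Invalid — notice requirement not satisfied.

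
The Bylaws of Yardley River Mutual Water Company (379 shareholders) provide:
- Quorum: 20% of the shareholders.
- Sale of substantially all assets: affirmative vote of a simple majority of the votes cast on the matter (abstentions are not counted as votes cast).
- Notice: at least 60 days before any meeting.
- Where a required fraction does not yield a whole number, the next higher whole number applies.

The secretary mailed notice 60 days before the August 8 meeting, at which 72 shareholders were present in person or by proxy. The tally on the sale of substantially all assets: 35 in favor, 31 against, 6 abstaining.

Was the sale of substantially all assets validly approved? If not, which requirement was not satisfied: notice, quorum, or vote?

Invalid — quorum requirement not satisfied.

Notice: 60 days given; 60 required. Satisfied.
Quorum: 20% of 379 = 75.80, rounded up to 76; 72 present. Not satisfied.
Vote: requires a majority of the votes cast (72 − 6 abstaining = 66); a majority of 66 is 34, so 34 needed; 35 in favor. Satisfied.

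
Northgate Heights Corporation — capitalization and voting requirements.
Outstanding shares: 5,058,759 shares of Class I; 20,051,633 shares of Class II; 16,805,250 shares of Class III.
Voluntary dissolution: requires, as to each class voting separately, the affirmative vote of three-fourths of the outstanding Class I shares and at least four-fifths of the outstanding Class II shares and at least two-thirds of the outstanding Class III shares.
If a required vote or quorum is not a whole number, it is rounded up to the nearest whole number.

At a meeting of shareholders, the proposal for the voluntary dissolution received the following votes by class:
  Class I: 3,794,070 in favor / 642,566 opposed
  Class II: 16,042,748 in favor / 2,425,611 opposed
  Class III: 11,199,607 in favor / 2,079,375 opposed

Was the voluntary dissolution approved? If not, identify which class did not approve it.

Not approved — the Class III shares did not give the required vote.

Class I: 3/4 of 5058759 = 3794069.25, rounded up to 3794070; 3,794,070 required, 3,794,070 in favor — approved.
Class II: 4/5 of 20051633 = 16041306.40, rounded up to 16041307; 16,041,307 required, 16,042,748 in favor — approved.
Class III: 2/3 of 16805250 = 11203500; 11,203,500 required, 11,199,607 in favor — not approved.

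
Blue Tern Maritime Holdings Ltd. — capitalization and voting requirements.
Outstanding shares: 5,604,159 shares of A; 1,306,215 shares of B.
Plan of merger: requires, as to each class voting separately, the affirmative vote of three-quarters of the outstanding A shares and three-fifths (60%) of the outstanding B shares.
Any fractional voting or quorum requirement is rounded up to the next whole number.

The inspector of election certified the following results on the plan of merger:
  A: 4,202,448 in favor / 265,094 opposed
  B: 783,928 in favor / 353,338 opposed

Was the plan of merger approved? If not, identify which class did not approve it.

Not approved — the A shares did not give the required vote.

A: 3/4 of 5604159 = 4203119.25, rounded up to 4203120; 4,203,120 required, 4,202,448 in favor — not approved.
B: 3/5 of 1306215 = 783729; 783,729 required, 783,928 in favor — approved.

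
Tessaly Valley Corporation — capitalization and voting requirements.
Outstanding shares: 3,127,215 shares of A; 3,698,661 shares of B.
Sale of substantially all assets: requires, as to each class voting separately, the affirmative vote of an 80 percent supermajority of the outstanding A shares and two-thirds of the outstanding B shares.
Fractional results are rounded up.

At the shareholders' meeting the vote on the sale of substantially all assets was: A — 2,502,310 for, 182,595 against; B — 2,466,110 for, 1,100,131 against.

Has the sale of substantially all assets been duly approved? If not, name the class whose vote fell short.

A: 4/5 of 3127215 = 2501772; 2,501,772 required, 2,502,310 in favor — approved.
B: 2/3 of 3698661 = 2465774; 2,465,774 required, 2,466,110 in favor — approved.

Approved — every class gave the required vote.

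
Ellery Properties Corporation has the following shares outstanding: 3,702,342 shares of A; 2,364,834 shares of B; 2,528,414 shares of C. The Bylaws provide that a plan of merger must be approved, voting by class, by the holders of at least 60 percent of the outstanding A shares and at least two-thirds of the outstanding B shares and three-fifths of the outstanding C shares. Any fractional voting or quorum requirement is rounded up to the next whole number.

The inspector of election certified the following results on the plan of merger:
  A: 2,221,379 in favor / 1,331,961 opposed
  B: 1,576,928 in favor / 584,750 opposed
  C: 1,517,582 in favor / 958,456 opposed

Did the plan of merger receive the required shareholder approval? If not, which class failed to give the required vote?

Not approved — the A shares did not give the required vote.

A: 3/5 of 3702342 = 2221405.20, rounded up to 2221406; 2,221,406 required, 2,221,379 in favor — not approved.
B: 2/3 of 2364834 = 1576556; 1,576,556 required, 1,576,928 in favor — approved.
C: 3/5 of 2528414 = 1517048.40, rounded up to 1517049; 1,517,049 required, 1,517,582 in favor — approved.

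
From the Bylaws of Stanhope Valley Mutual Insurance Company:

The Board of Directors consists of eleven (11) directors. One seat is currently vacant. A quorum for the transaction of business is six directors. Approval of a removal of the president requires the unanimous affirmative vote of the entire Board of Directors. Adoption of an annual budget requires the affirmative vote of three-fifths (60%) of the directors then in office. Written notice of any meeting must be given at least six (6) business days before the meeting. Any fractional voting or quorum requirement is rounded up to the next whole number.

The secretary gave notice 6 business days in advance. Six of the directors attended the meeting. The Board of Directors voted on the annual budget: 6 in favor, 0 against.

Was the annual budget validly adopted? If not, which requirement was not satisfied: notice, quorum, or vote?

Notice: 6 business days given; 6 required (6 ≥ 6). Satisfied.
Quorum: 6 present; quorum is 6. Satisfied.
Vote: the annual budget requires three-fifths of the directors then in office (10). 3/5 of 10 = 6, so 6 affirmative votes are needed; 6 voted in favor. Satisfied.

Valid — all requirements satisfied.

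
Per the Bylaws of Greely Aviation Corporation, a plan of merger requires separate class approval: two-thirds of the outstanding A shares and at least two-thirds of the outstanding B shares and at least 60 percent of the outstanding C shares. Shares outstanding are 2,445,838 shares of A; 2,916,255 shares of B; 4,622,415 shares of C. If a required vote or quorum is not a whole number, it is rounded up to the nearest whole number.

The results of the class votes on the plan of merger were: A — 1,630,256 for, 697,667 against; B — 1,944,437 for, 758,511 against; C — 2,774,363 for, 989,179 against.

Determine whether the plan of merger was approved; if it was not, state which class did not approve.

Not approved — the A shares did not give the required vote.

A: 2/3 of 2445838 = 1630558.67, rounded up to 1630559; 1,630,559 required, 1,630,256 in favor — not approved.
B: 2/3 of 2916255 = 1944170; 1,944,170 required, 1,944,437 in favor — approved.
C: 3/5 of 4622415 = 2773449; 2,773,449 required, 2,774,363 in favor — approved.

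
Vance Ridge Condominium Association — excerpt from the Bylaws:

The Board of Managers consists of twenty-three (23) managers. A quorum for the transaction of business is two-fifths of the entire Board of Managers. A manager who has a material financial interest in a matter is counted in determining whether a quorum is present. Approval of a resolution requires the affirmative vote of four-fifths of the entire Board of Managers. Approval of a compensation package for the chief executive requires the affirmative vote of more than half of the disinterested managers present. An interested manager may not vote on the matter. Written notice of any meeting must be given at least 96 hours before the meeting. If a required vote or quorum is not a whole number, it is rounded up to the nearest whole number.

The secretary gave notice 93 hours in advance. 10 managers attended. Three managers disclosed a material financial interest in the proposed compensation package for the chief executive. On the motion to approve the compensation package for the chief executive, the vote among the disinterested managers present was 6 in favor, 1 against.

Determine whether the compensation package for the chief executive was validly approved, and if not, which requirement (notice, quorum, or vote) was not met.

Notice: 93 hours given; 96 required (93 < 96). Not satisfied.
Quorum: 10 present (interested managers count toward quorum); quorum is 10. Satisfied.
Vote: the compensation package for the chief executive requires a majority of the disinterested managers present (10 − 3 = 7). A majority of 7 is 4, so 4 affirmative votes are needed; 6 voted in favor. Satisfied.

Invalid — notice requirement not satisfied.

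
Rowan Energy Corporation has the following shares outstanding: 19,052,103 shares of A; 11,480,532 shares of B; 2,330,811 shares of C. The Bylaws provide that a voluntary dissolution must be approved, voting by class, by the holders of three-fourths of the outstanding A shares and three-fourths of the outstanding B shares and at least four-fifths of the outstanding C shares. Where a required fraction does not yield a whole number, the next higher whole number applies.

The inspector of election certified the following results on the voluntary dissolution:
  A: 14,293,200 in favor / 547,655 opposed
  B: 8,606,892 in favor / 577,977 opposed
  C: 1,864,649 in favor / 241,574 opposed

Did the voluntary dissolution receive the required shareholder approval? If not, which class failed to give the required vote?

Not approved — the B shares did not give the required vote.

A: 3/4 of 19052103 = 14289077.25, rounded up to 14289078; 14,289,078 required, 14,293,200 in favor — approved.
B: 3/4 of 11480532 = 8610399; 8,610,399 required, 8,606,892 in favor — not approved.
C: 4/5 of 2330811 = 1864648.80, rounded up to 1864649; 1,864,649 required, 1,864,649 in favor — approved.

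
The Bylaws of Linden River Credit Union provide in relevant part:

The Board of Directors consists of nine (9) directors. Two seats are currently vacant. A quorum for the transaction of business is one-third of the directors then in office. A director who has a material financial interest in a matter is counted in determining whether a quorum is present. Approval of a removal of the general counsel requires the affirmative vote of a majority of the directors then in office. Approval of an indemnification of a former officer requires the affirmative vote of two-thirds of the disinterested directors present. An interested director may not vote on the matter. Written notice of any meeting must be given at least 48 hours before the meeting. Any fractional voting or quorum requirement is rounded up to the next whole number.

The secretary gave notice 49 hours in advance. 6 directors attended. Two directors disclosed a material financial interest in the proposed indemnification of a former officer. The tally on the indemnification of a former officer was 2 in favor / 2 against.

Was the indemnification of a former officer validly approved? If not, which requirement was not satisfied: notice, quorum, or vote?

Notice: 49 hours given; 48 required (49 ≥ 48). Satisfied.
Quorum: 6 present (interested directors count toward quorum); quorum is 3. Satisfied.
Vote: the indemnification of a former officer requires two-thirds of the disinterested directors present (6 − 2 = 4). 2/3 of 4 = 2.67, rounded up to 3, so 3 affirmative votes are needed; 2 voted in favor. Not satisfied.

Invalid — vote requirement not satisfied.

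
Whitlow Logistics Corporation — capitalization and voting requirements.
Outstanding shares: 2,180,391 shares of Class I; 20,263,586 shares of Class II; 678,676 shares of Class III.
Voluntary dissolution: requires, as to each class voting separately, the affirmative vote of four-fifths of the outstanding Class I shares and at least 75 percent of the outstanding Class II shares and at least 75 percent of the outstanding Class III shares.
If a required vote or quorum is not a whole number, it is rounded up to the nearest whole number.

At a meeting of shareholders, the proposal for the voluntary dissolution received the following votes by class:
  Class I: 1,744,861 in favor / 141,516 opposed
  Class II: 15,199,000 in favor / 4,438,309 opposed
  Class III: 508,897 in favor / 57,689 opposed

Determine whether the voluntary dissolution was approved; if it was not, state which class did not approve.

Not approved — the Class III shares did not give the required vote.

Class I: 4/5 of 2180391 = 1744312.80, rounded up to 1744313; 1,744,313 required, 1,744,861 in favor — approved.
Class II: 3/4 of 20263586 = 15197689.50, rounded up to 15197690; 15,197,690 required, 15,199,000 in favor — approved.
Class III: 3/4 of 678676 = 509007; 509,007 required, 508,897 in favor — not approved.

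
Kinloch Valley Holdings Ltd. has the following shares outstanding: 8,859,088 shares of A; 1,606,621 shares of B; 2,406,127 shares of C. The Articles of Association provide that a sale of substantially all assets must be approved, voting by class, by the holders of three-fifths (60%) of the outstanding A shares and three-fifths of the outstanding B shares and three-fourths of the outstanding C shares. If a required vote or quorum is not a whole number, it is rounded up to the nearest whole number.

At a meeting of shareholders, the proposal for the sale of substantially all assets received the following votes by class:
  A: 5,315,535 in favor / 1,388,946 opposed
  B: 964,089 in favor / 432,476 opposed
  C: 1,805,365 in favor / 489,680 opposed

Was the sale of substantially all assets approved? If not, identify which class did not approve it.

A: 3/5 of 8859088 = 5315452.80, rounded up to 5315453; 5,315,453 required, 5,315,535 in favor — approved.
B: 3/5 of 1606621 = 963972.60, rounded up to 963973; 963,973 required, 964,089 in favor — approved.
C: 3/4 of 2406127 = 1804595.25, rounded up to 1804596; 1,804,596 required, 1,805,365 in favor — approved.

Approved — every class gave the required vote.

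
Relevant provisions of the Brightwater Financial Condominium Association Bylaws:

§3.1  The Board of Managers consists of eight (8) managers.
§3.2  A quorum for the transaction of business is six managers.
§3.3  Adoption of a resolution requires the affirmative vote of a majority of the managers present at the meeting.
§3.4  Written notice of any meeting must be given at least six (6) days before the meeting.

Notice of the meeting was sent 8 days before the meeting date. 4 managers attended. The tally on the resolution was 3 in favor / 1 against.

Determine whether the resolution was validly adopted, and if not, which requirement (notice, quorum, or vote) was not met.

Notice: 8 days given; 6 required (8 ≥ 6). Satisfied.
Quorum: 4 present; quorum is 6. Not satisfied.
Vote: the resolution requires a majority of the managers present (4). A majority of 4 is 3, so 3 affirmative votes are needed; 3 voted in favor. Satisfied. (Moot — without a quorum no business can be validly transacted.)

Invalid — quorum requirement not satisfied.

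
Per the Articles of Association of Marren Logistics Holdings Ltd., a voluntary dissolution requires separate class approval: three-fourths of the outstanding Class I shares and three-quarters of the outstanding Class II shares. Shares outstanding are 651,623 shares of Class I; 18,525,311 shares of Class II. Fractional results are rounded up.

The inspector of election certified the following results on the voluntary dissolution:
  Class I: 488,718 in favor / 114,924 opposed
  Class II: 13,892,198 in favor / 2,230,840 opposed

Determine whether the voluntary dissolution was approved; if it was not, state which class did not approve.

Not approved — the Class II shares did not give the required vote.

Class I: 3/4 of 651623 = 488717.25, rounded up to 488718; 488,718 required, 488,718 in favor — approved.
Class II: 3/4 of 18525311 = 13893983.25, rounded up to 13893984; 13,893,984 required, 13,892,198 in favor — not approved.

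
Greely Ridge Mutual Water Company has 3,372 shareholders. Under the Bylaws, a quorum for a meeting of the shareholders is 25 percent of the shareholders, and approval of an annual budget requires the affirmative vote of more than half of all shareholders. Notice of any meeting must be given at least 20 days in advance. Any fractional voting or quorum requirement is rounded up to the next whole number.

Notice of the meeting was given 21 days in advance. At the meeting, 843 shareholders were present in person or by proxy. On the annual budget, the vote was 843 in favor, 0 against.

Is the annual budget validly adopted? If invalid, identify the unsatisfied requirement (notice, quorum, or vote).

Invalid — vote requirement not satisfied.

Notice: 21 days given; 20 required. Satisfied.
Quorum: 25% of 3,372 = 843; 843 present. Satisfied.
Vote: requires a majority of all shareholders (3,372); a majority of 3372 is 1687, so 1,687 needed; 843 in favor. Not satisfied.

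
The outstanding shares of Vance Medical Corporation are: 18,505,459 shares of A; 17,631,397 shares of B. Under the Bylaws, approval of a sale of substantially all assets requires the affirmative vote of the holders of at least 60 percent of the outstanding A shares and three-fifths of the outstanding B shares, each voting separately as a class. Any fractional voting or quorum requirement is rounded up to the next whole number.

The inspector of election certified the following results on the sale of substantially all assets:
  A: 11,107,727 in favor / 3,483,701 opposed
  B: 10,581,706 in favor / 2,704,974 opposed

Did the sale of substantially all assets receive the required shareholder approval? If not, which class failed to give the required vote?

Approved — every class gave the required vote.

A: 3/5 of 18505459 = 11103275.40, rounded up to 11103276; 11,103,276 required, 11,107,727 in favor — approved.
B: 3/5 of 17631397 = 10578838.20, rounded up to 10578839; 10,578,839 required, 10,581,706 in favor — approved.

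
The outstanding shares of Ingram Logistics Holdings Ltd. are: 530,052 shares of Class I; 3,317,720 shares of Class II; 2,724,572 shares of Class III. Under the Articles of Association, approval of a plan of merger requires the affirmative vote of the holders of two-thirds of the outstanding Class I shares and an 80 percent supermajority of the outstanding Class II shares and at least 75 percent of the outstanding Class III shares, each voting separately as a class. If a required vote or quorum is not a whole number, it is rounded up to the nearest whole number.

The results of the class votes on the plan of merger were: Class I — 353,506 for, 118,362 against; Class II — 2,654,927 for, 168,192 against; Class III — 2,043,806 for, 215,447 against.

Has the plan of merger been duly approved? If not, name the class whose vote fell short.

Approved — every class gave the required vote.

Class I: 2/3 of 530052 = 353368; 353,368 required, 353,506 in favor — approved.
Class II: 4/5 of 3317720 = 2654176; 2,654,176 required, 2,654,927 in favor — approved.
Class III: 3/4 of 2724572 = 2043429; 2,043,429 required, 2,043,806 in favor — approved.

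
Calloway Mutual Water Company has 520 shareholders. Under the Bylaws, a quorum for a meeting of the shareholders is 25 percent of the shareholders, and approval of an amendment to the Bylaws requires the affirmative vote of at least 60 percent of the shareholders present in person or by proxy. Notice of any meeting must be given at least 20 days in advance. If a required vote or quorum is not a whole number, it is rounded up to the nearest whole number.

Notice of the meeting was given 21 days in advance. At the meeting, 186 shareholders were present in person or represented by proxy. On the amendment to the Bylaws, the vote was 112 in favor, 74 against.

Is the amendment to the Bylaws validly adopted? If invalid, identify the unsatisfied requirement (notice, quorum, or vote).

Notice: 21 days given; 20 required. Satisfied.
Quorum: 25% of 520 = 130; 186 present. Satisfied.
Vote: requires three-fifths of those present (186); 3/5 of 186 = 111.60, rounded up to 112, so 112 needed; 112 in favor. Satisfied.

Valid — all requirements satisfied.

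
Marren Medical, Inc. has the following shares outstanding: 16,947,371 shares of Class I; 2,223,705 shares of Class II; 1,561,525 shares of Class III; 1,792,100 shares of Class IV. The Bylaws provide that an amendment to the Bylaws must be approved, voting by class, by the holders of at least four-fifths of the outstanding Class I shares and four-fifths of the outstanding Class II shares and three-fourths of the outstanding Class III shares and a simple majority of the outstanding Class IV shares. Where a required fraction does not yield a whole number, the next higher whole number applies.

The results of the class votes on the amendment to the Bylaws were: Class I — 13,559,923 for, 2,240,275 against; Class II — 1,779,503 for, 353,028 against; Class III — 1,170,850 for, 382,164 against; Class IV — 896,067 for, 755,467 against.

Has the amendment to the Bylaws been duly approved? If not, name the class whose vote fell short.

Not approved — the Class III shares did not give the required vote.

Class I: 4/5 of 16947371 = 13557896.80, rounded up to 13557897; 13,557,897 required, 13,559,923 in favor — approved.
Class II: 4/5 of 2223705 = 1778964; 1,778,964 required, 1,779,503 in favor — approved.
Class III: 3/4 of 1561525 = 1171143.75, rounded up to 1171144; 1,171,144 required, 1,170,850 in favor — not approved.
Class IV: a majority of 1792100 is 896051; 896,051 required, 896,067 in favor — approved.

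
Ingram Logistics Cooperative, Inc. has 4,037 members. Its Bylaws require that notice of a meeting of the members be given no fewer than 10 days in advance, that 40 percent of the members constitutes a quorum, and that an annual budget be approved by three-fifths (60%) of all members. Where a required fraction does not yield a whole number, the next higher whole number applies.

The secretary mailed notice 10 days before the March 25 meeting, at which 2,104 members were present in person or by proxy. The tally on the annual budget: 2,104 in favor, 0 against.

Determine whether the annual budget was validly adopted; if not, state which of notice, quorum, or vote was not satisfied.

Notice: 10 days given; 10 required. Satisfied.
Quorum: 40% of 4,037 = 1,614.80, rounded up to 1,615; 2,104 present. Satisfied.
Vote: requires three-fifths of all members (4,037); 3/5 of 4037 = 2422.20, rounded up to 2423, so 2,423 needed; 2,104 in favor. Not satisfied.

Invalid — vote requirement not satisfied.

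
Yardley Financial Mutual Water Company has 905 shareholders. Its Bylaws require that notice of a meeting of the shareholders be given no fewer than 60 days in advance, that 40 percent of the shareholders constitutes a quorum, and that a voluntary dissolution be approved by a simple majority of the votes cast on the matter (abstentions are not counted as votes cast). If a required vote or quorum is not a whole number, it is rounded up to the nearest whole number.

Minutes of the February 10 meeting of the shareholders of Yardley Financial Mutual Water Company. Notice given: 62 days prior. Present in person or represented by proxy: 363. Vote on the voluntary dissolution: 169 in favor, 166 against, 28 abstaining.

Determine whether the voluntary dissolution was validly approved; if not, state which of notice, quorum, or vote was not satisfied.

Valid — all requirements satisfied.

Notice: 62 days given; 60 required. Satisfied.
Quorum: 40% of 905 = 362; 363 present. Satisfied.
Vote: requires a majority of the votes cast (363 − 28 abstaining = 335); a majority of 335 is 168, so 168 needed; 169 in favor. Satisfied.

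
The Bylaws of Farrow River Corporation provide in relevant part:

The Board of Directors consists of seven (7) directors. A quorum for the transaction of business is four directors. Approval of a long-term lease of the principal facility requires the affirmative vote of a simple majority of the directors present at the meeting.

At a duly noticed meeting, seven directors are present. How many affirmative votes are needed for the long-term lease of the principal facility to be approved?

The long-term lease of the principal facility requires a majority of the directors present (7).
A majority of 7 is 4.

4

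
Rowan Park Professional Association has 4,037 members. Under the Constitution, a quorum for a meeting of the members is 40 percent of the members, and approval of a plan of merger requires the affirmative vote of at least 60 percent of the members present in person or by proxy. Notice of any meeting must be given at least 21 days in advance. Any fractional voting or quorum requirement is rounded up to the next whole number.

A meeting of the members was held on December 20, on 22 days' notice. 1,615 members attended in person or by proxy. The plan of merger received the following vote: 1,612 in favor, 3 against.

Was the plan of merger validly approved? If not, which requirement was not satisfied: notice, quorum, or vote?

Valid — all requirements satisfied.

Notice: 22 days given; 21 required. Satisfied.
Quorum: 40% of 4,037 = 1,614.80, rounded up to 1,615; 1,615 present. Satisfied.
Vote: requires three-fifths of those present (1,615); 3/5 of 1615 = 969, so 969 needed; 1,612 in favor. Satisfied.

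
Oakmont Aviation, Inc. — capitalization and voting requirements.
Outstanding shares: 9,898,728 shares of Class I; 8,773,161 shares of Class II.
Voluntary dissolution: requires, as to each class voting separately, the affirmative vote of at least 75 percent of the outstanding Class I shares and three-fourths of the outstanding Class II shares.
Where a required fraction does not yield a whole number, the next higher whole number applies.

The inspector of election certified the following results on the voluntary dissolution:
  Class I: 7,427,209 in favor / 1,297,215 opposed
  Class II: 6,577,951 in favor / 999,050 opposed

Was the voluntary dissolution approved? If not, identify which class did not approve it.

Not approved — the Class II shares did not give the required vote.

Class I: 3/4 of 9898728 = 7424046; 7,424,046 required, 7,427,209 in favor — approved.
Class II: 3/4 of 8773161 = 6579870.75, rounded up to 6579871; 6,579,871 required, 6,577,951 in favor — not approved.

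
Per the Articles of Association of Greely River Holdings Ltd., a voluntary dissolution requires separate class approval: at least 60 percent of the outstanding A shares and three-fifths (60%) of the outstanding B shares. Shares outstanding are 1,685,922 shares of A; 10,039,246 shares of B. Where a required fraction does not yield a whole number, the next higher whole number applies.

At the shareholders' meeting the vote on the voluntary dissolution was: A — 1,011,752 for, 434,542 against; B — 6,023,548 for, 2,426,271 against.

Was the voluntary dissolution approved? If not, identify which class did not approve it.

Approved — every class gave the required vote.

A: 3/5 of 1685922 = 1011553.20, rounded up to 1011554; 1,011,554 required, 1,011,752 in favor — approved.
B: 3/5 of 10039246 = 6023547.60, rounded up to 6023548; 6,023,548 required, 6,023,548 in favor — approved.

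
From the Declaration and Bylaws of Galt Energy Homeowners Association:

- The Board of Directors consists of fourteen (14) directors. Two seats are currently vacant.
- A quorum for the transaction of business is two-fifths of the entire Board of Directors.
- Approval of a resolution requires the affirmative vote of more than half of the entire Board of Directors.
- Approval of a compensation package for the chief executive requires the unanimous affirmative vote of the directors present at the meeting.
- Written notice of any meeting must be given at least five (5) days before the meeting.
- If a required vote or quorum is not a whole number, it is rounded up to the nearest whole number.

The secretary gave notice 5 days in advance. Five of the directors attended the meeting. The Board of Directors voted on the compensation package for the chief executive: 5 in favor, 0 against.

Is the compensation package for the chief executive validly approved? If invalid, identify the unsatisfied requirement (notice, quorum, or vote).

Notice: 5 days given; 5 required (5 ≥ 5). Satisfied.
Quorum: 5 present; quorum is 6. Not satisfied.
Vote: the compensation package for the chief executive requires the unanimous vote of the directors present (5). Unanimous means all 5, so 5 affirmative votes are needed; 5 voted in favor. Satisfied. (Moot — without a quorum no business can be validly transacted.)

Invalid — quorum requirement not satisfied.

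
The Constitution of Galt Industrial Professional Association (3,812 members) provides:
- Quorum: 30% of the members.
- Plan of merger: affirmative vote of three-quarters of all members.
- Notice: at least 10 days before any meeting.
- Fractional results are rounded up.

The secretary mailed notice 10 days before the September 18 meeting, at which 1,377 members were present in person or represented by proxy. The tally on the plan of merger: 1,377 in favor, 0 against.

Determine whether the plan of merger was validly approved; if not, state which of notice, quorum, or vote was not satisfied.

Invalid — vote requirement not satisfied.

Notice: 10 days given; 10 required. Satisfied.
Quorum: 30% of 3,812 = 1,143.60, rounded up to 1,144; 1,377 present. Satisfied.
Vote: requires three-fourths of all members (3,812); 3/4 of 3812 = 2859, so 2,859 needed; 1,377 in favor. Not satisfied.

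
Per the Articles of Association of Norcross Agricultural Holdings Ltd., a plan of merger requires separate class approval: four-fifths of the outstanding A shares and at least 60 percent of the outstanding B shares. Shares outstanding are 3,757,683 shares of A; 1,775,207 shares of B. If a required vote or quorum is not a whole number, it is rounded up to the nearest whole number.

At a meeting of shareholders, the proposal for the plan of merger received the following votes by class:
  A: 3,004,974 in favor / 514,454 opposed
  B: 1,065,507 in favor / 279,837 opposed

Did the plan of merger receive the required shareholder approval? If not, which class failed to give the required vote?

A: 4/5 of 3757683 = 3006146.40, rounded up to 3006147; 3,006,147 required, 3,004,974 in favor — not approved.
B: 3/5 of 1775207 = 1065124.20, rounded up to 1065125; 1,065,125 required, 1,065,507 in favor — approved.

Not approved — the A shares did not give the required vote.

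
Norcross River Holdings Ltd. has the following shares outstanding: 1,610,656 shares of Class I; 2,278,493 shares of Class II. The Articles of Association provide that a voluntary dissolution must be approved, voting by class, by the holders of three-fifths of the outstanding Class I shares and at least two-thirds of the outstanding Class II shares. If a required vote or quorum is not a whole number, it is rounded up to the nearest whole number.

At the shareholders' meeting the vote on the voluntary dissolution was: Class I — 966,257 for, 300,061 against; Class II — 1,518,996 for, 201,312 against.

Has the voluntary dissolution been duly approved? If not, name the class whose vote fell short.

Class I: 3/5 of 1610656 = 966393.60, rounded up to 966394; 966,394 required, 966,257 in favor — not approved.
Class II: 2/3 of 2278493 = 1518995.33, rounded up to 1518996; 1,518,996 required, 1,518,996 in favor — approved.

Not approved — the Class I shares did not give the required vote.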